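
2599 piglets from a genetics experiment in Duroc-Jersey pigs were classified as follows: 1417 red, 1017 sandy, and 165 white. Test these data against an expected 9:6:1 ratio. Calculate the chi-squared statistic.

Under the 9:6:1 hypothesis (Σ ratio = 16, N = 2599):
  red: 2599 × 9/16 = 1461.9375
  sandy: 2599 × 6/16 = 974.625
  white: 2599 × 1/16 = 162.4375
χ² = Σ (O − E)² / E
  red: (1417 − 1461.9375)² / 1461.9375 = 1.3813
  sandy: (1017 − 974.625)² / 974.625 = 1.8424
  white: (165 − 162.4375)² / 162.4375 = 0.0404
χ² = 1.3813 + 1.8424 + 0.0404 = 3.2641 ≈ 3.264

3.264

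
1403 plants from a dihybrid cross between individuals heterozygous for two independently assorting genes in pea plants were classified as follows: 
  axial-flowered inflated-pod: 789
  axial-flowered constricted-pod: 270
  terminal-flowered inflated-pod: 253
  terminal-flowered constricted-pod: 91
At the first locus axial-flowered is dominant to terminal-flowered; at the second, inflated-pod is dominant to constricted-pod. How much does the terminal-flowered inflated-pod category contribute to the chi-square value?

A dihybrid F₂ with independent assortment and complete dominance at both loci gives a 9:3:3:1 phenotypic ratio.
Expected counts for N = 1403 under a 9:3:3:1 ratio (total parts = 16):
  axial-flowered inflated-pod: 1403 × 9/16 = 789.1875
  axial-flowered constricted-pod: 1403 × 3/16 = 263.0625
  terminal-flowered inflated-pod: 1403 × 3/16 = 263.0625
  terminal-flowered constricted-pod: 1403 × 1/16 = 87.6875
Contribution of terminal-flowered inflated-pod: (253 − 263.0625)² / 263.0625 = 0.3849

0.385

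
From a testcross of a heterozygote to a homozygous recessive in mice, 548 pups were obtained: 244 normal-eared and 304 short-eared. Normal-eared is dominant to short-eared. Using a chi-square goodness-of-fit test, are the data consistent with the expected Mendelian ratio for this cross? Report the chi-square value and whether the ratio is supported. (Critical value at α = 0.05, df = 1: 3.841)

6.569; not consistent

A testcross of a heterozygote (Aa × aa) gives a 1:1 phenotypic ratio.
The 1:1 ratio has 2 parts, so with N = 548 the expected counts are:
  normal-eared: 548 × 1/2 = 274
  short-eared: 548 × 1/2 = 274
χ² = Σ (O − E)² / E
  normal-eared: (244 − 274)² / 274 = 3.2847
  short-eared: (304 − 274)² / 274 = 3.2847
χ² = 3.2847 + 3.2847 = 6.5694 ≈ 6.569
Degrees of freedom = 2 − 1 = 1; critical value at α = 0.05 is 3.841.
Since 6.569 > 3.841, we reject the null hypothesis — the data do not fit the 1:1 ratio.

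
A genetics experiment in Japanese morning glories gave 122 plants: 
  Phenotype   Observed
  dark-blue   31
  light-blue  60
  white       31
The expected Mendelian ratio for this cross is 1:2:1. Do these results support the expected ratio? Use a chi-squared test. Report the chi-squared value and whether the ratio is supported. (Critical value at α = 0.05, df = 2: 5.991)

Total ratio parts = 4. Expected numbers out of 122:
  dark-blue: 122 × 1/4 = 30.5
  light-blue: 122 × 2/4 = 61
  white: 122 × 1/4 = 30.5
χ² = Σ (O − E)² / E
  dark-blue: (31 − 30.5)² / 30.5 = 0.0082
  light-blue: (60 − 61)² / 61 = 0.0164
  white: (31 − 30.5)² / 30.5 = 0.0082
χ² = 0.0082 + 0.0164 + 0.0082 = 0.0328 ≈ 0.033
Degrees of freedom = 3 − 1 = 2; critical value at α = 0.05 is 5.991.
Since 0.033 < 5.991, we fail to reject the null hypothesis — the data are consistent with the 1:2:1 ratio.

0.033; consistent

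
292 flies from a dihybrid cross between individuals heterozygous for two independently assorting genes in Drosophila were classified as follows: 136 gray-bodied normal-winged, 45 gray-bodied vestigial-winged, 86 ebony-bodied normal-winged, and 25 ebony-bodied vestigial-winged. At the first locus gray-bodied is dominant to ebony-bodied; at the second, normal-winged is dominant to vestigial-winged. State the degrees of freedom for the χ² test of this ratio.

A dihybrid F₂ with independent assortment and complete dominance at both loci gives a 9:3:3:1 phenotypic ratio.
A goodness-of-fit test with 4 phenotype classes has df = 4 − 1 = 3.

3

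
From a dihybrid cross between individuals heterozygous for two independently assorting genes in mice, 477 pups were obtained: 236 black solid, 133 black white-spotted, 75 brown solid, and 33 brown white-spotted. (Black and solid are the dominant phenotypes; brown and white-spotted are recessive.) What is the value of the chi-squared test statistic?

27.781

A dihybrid F₂ with independent assortment and complete dominance at both loci gives a 9:3:3:1 phenotypic ratio.
Expected counts for N = 477 under a 9:3:3:1 ratio (total parts = 16):
  black solid: 477 × 9/16 = 268.3125
  black white-spotted: 477 × 3/16 = 89.4375
  brown solid: 477 × 3/16 = 89.4375
  brown white-spotted: 477 × 1/16 = 29.8125
χ² = Σ (O − E)² / E
  black solid: (236 − 268.3125)² / 268.3125 = 3.8913
  black white-spotted: (133 − 89.4375)² / 89.4375 = 21.2181
  brown solid: (75 − 89.4375)² / 89.4375 = 2.3306
  brown white-spotted: (33 − 29.8125)² / 29.8125 = 0.3408
χ² = 3.8913 + 21.2181 + 2.3306 + 0.3408 = 27.7808 ≈ 27.781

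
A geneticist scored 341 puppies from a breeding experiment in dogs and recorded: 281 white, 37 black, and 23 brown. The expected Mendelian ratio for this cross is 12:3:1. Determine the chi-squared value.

Total ratio parts = 16. Expected numbers out of 341:
  white: 341 × 12/16 = 255.75
  black: 341 × 3/16 = 63.9375
  brown: 341 × 1/16 = 21.3125
χ² = Σ (O − E)² / E
  white: (281 − 255.75)² / 255.75 = 2.4929
  black: (37 − 63.9375)² / 63.9375 = 11.3490
  brown: (23 − 21.3125)² / 21.3125 = 0.1336
χ² = 2.4929 + 11.3490 + 0.1336 = 13.9755 ≈ 13.976

13.976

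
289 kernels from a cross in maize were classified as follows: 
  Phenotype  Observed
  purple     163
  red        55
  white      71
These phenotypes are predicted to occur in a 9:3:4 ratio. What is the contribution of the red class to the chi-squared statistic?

The 9:3:4 ratio has 16 parts, so with N = 289 the expected counts are:
  purple: 289 × 9/16 = 162.5625
  red: 289 × 3/16 = 54.1875
  white: 289 × 4/16 = 72.25
Contribution of red: (55 − 54.1875)² / 54.1875 = 0.0122

0.012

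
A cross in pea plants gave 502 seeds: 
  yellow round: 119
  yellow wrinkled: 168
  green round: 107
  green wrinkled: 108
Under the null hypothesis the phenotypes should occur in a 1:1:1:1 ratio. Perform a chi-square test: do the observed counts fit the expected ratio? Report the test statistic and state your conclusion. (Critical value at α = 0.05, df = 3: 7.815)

Total ratio parts = 4. Expected numbers out of 502:
  yellow round: 502 × 1/4 = 125.5
  yellow wrinkled: 502 × 1/4 = 125.5
  green round: 502 × 1/4 = 125.5
  green wrinkled: 502 × 1/4 = 125.5
χ² = Σ (O − E)² / E
  yellow round: (119 − 125.5)² / 125.5 = 0.3367
  yellow wrinkled: (168 − 125.5)² / 125.5 = 14.3924
  green round: (107 − 125.5)² / 125.5 = 2.7271
  green wrinkled: (108 − 125.5)² / 125.5 = 2.4402
χ² = 0.3367 + 14.3924 + 2.7271 + 2.4402 = 19.8964 ≈ 19.896
Degrees of freedom = 4 − 1 = 3; critical value at α = 0.05 is 7.815.
Since 19.896 > 7.815, we reject the null hypothesis — the data do not fit the 1:1:1:1 ratio.

19.896; not consistent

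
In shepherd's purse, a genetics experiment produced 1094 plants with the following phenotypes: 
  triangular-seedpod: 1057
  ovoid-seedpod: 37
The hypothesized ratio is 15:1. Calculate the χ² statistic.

Expected counts for N = 1094 under a 15:1 ratio (total parts = 16):
  triangular-seedpod: 1094 × 15/16 = 1025.625
  ovoid-seedpod: 1094 × 1/16 = 68.375
χ² = Σ (O − E)² / E
  triangular-seedpod: (1057 − 1025.625)² / 1025.625 = 0.9598
  ovoid-seedpod: (37 − 68.375)² / 68.375 = 14.3969
χ² = 0.9598 + 14.3969 = 15.3567 ≈ 15.357

15.357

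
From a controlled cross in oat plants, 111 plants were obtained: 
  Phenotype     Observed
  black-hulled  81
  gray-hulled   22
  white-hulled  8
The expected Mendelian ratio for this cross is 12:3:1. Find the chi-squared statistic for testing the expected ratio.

Total ratio parts = 16. Expected numbers out of 111:
  black-hulled: 111 × 12/16 = 83.25
  gray-hulled: 111 × 3/16 = 20.8125
  white-hulled: 111 × 1/16 = 6.9375
χ² = Σ (O − E)² / E
  black-hulled: (81 − 83.25)² / 83.25 = 0.0608
  gray-hulled: (22 − 20.8125)² / 20.8125 = 0.0678
  white-hulled: (8 − 6.9375)² / 6.9375 = 0.1627
χ² = 0.0608 + 0.0678 + 0.1627 = 0.2913 ≈ 0.291

0.291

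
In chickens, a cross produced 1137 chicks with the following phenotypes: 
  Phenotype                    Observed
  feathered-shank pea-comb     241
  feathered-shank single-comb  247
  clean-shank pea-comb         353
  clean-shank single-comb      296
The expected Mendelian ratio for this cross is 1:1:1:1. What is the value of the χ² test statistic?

Expected counts for N = 1137 under a 1:1:1:1 ratio (total parts = 4):
  feathered-shank pea-comb: 1137 × 1/4 = 284.25
  feathered-shank single-comb: 1137 × 1/4 = 284.25
  clean-shank pea-comb: 1137 × 1/4 = 284.25
  clean-shank single-comb: 1137 × 1/4 = 284.25
χ² = Σ (O − E)² / E
  feathered-shank pea-comb: (241 − 284.25)² / 284.25 = 6.5807
  feathered-shank single-comb: (247 − 284.25)² / 284.25 = 4.8815
  clean-shank pea-comb: (353 − 284.25)² / 284.25 = 16.6282
  clean-shank single-comb: (296 − 284.25)² / 284.25 = 0.4857
χ² = 6.5807 + 4.8815 + 16.6282 + 0.4857 = 28.5761 ≈ 28.576

28.576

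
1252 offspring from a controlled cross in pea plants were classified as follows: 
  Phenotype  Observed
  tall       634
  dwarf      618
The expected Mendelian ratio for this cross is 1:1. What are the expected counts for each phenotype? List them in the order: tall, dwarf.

626, 626

The 1:1 ratio has 2 parts, so with N = 1252 the expected counts are:
  tall: 1252 × 1/2 = 626
  dwarf: 1252 × 1/2 = 626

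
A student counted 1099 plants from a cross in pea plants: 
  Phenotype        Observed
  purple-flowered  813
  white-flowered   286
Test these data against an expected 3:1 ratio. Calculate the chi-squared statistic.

0.614

Expected counts for N = 1099 under a 3:1 ratio (total parts = 4):
  purple-flowered: 1099 × 3/4 = 824.25
  white-flowered: 1099 × 1/4 = 274.75
χ² = Σ (O − E)² / E
  purple-flowered: (813 − 824.25)² / 824.25 = 0.1535
  white-flowered: (286 − 274.75)² / 274.75 = 0.4606
χ² = 0.1535 + 0.4606 = 0.6141 ≈ 0.614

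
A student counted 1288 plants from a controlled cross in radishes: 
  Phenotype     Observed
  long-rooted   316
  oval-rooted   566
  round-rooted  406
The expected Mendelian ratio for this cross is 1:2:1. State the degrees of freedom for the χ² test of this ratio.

2

A goodness-of-fit test with 3 phenotype classes has df = 3 − 1 = 2.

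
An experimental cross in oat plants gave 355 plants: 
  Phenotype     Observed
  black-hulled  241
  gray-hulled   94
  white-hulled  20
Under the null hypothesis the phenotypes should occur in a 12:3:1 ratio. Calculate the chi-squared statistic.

13.920

Total ratio parts = 16. Expected numbers out of 355:
  black-hulled: 355 × 12/16 = 266.25
  gray-hulled: 355 × 3/16 = 66.5625
  white-hulled: 355 × 1/16 = 22.1875
χ² = Σ (O − E)² / E
  black-hulled: (241 − 266.25)² / 266.25 = 2.3946
  gray-hulled: (94 − 66.5625)² / 66.5625 = 11.3099
  white-hulled: (20 − 22.1875)² / 22.1875 = 0.2157
χ² = 2.3946 + 11.3099 + 0.2157 = 13.9202 ≈ 13.920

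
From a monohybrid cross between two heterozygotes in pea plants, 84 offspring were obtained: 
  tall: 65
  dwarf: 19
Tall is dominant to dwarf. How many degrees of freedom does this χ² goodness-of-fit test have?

1

For a monohybrid cross between heterozygotes with complete dominance, the expected phenotypic ratio is 3:1.
A goodness-of-fit test with 2 phenotype classes has df = 2 − 1 = 1.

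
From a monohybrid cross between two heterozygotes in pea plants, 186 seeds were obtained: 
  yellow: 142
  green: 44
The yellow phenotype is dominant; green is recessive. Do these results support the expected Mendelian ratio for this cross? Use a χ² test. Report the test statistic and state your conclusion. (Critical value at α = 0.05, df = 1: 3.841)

For a monohybrid cross between heterozygotes with complete dominance, the expected phenotypic ratio is 3:1.
The 3:1 ratio has 4 parts, so with N = 186 the expected counts are:
  yellow: 186 × 3/4 = 139.5
  green: 186 × 1/4 = 46.5
χ² = Σ (O − E)² / E
  yellow: (142 − 139.5)² / 139.5 = 0.0448
  green: (44 − 46.5)² / 46.5 = 0.1344
χ² = 0.0448 + 0.1344 = 0.1792 ≈ 0.179
Degrees of freedom = 2 − 1 = 1; critical value at α = 0.05 is 3.841.
Since 0.179 < 3.841, we fail to reject the null hypothesis — the data are consistent with the 3:1 ratio.

0.179; consistent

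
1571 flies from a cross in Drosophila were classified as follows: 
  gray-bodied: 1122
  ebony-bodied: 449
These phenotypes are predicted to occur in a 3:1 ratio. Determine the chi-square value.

Expected counts for N = 1571 under a 3:1 ratio (total parts = 4):
  gray-bodied: 1571 × 3/4 = 1178.25
  ebony-bodied: 1571 × 1/4 = 392.75
χ² = Σ (O − E)² / E
  gray-bodied: (1122 − 1178.25)² / 1178.25 = 2.6854
  ebony-bodied: (449 − 392.75)² / 392.75 = 8.0562
χ² = 2.6854 + 8.0562 = 10.7416 ≈ 10.742

10.742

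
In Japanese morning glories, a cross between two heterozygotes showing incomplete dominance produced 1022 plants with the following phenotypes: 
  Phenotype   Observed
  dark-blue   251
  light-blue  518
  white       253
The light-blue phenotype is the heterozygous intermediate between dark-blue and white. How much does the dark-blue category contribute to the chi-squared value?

0.079

With incomplete dominance, a heterozygote × heterozygote cross gives a 1:2:1 phenotypic ratio.
Under the 1:2:1 hypothesis (Σ ratio = 4, N = 1022):
  dark-blue: 1022 × 1/4 = 255.5
  light-blue: 1022 × 2/4 = 511
  white: 1022 × 1/4 = 255.5
Contribution of dark-blue: (251 − 255.5)² / 255.5 = 0.0793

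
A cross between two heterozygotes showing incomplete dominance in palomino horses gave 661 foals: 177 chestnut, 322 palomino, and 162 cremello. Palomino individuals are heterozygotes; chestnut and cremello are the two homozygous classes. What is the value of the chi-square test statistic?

1.118

With incomplete dominance, a heterozygote × heterozygote cross gives a 1:2:1 phenotypic ratio.
The 1:2:1 ratio has 4 parts, so with N = 661 the expected counts are:
  chestnut: 661 × 1/4 = 165.25
  palomino: 661 × 2/4 = 330.5
  cremello: 661 × 1/4 = 165.25
χ² = Σ (O − E)² / E
  chestnut: (177 − 165.25)² / 165.25 = 0.8355
  palomino: (322 − 330.5)² / 330.5 = 0.2186
  cremello: (162 − 165.25)² / 165.25 = 0.0639
χ² = 0.8355 + 0.2186 + 0.0639 = 1.118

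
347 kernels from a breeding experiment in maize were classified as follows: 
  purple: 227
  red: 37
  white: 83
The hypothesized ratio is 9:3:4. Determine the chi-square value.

The 9:3:4 ratio has 16 parts, so with N = 347 the expected counts are:
  purple: 347 × 9/16 = 195.1875
  red: 347 × 3/16 = 65.0625
  white: 347 × 4/16 = 86.75
χ² = Σ (O − E)² / E
  purple: (227 − 195.1875)² / 195.1875 = 5.1849
  red: (37 − 65.0625)² / 65.0625 = 12.1038
  white: (83 − 86.75)² / 86.75 = 0.1621
χ² = 5.1849 + 12.1038 + 0.1621 = 17.4508 ≈ 17.451

17.451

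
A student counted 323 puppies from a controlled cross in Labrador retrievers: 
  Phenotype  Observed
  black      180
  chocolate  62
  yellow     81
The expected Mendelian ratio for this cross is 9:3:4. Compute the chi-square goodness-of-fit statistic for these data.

0.051

The 9:3:4 ratio has 16 parts, so with N = 323 the expected counts are:
  black: 323 × 9/16 = 181.6875
  chocolate: 323 × 3/16 = 60.5625
  yellow: 323 × 4/16 = 80.75
χ² = Σ (O − E)² / E
  black: (180 − 181.6875)² / 181.6875 = 0.0157
  chocolate: (62 − 60.5625)² / 60.5625 = 0.0341
  yellow: (81 − 80.75)² / 80.75 = 0.0008
χ² = 0.0157 + 0.0341 + 0.0008 = 0.0506 ≈ 0.051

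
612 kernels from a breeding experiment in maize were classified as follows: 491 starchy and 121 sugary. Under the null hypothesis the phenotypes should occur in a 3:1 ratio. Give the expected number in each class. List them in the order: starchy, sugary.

459, 153

Total ratio parts = 4. Expected numbers out of 612:
  starchy: 612 × 3/4 = 459
  sugary: 612 × 1/4 = 153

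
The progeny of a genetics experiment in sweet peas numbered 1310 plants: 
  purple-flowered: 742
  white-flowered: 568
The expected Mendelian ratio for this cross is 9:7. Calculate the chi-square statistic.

Total ratio parts = 16. Expected numbers out of 1310:
  purple-flowered: 1310 × 9/16 = 736.875
  white-flowered: 1310 × 7/16 = 573.125
χ² = Σ (O − E)² / E
  purple-flowered: (742 − 736.875)² / 736.875 = 0.0356
  white-flowered: (568 − 573.125)² / 573.125 = 0.0458
χ² = 0.0356 + 0.0458 = 0.0814 ≈ 0.081

0.081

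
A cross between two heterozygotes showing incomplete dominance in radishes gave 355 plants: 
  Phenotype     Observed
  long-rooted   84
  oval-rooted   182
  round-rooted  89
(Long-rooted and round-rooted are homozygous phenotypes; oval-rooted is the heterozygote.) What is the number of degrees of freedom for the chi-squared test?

With incomplete dominance, a heterozygote × heterozygote cross gives a 1:2:1 phenotypic ratio.
A goodness-of-fit test with 3 phenotype classes has df = 3 − 1 = 2.

2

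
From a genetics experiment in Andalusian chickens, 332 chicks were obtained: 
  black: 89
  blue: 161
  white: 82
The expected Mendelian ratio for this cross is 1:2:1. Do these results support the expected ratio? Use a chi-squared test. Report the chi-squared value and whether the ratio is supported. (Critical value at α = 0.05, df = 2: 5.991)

Expected counts for N = 332 under a 1:2:1 ratio (total parts = 4):
  black: 332 × 1/4 = 83
  blue: 332 × 2/4 = 166
  white: 332 × 1/4 = 83
χ² = Σ (O − E)² / E
  black: (89 − 83)² / 83 = 0.4337
  blue: (161 − 166)² / 166 = 0.1506
  white: (82 − 83)² / 83 = 0.0120
χ² = 0.4337 + 0.1506 + 0.0120 = 0.5963 ≈ 0.596
Degrees of freedom = 3 − 1 = 2; critical value at α = 0.05 is 5.991.
Since 0.596 < 5.991, we fail to reject the null hypothesis — the data are consistent with the 1:2:1 ratio.

0.596; consistent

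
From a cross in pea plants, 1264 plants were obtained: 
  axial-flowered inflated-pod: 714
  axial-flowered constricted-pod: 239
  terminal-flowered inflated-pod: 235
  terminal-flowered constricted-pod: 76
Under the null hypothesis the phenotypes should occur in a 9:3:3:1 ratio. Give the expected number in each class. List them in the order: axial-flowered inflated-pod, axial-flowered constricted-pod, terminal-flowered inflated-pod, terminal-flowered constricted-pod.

711, 237, 237, 79

Expected counts for N = 1264 under a 9:3:3:1 ratio (total parts = 16):
  axial-flowered inflated-pod: 1264 × 9/16 = 711
  axial-flowered constricted-pod: 1264 × 3/16 = 237
  terminal-flowered inflated-pod: 1264 × 3/16 = 237
  terminal-flowered constricted-pod: 1264 × 1/16 = 79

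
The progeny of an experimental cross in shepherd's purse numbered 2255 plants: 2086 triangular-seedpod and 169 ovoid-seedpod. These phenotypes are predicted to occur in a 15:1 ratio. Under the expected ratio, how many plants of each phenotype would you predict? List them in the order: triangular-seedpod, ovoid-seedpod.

Under the 15:1 hypothesis (Σ ratio = 16, N = 2255):
  triangular-seedpod: 2255 × 15/16 = 2114.0625
  ovoid-seedpod: 2255 × 1/16 = 140.9375

2114.0625, 140.9375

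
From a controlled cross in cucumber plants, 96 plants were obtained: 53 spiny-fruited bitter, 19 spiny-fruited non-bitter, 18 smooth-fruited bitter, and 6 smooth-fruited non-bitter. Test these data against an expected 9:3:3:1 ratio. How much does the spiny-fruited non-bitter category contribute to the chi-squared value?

Total ratio parts = 16. Expected numbers out of 96:
  spiny-fruited bitter: 96 × 9/16 = 54
  spiny-fruited non-bitter: 96 × 3/16 = 18
  smooth-fruited bitter: 96 × 3/16 = 18
  smooth-fruited non-bitter: 96 × 1/16 = 6
Contribution of spiny-fruited non-bitter: (19 − 18)² / 18 = 0.0556

0.056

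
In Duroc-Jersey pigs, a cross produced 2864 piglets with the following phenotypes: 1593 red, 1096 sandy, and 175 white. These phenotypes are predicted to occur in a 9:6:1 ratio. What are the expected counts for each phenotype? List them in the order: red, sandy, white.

Under the 9:6:1 hypothesis (Σ ratio = 16, N = 2864):
  red: 2864 × 9/16 = 1611
  sandy: 2864 × 6/16 = 1074
  white: 2864 × 1/16 = 179

1611, 1074, 179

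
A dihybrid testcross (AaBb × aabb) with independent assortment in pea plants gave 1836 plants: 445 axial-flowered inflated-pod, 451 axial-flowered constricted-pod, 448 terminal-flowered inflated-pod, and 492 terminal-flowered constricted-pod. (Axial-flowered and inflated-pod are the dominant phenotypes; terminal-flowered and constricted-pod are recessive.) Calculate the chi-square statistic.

3.203

A dihybrid testcross with independent assortment gives a 1:1:1:1 ratio.
Under the 1:1:1:1 hypothesis (Σ ratio = 4, N = 1836):
  axial-flowered inflated-pod: 1836 × 1/4 = 459
  axial-flowered constricted-pod: 1836 × 1/4 = 459
  terminal-flowered inflated-pod: 1836 × 1/4 = 459
  terminal-flowered constricted-pod: 1836 × 1/4 = 459
χ² = Σ (O − E)² / E
  axial-flowered inflated-pod: (445 − 459)² / 459 = 0.4270
  axial-flowered constricted-pod: (451 − 459)² / 459 = 0.1394
  terminal-flowered inflated-pod: (448 − 459)² / 459 = 0.2636
  terminal-flowered constricted-pod: (492 − 459)² / 459 = 2.3725
χ² = 0.4270 + 0.1394 + 0.2636 + 2.3725 = 3.2025 ≈ 3.203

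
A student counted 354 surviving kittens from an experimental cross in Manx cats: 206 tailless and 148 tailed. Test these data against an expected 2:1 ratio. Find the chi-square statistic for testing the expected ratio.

11.441

The 2:1 ratio has 3 parts, so with N = 354 the expected counts are:
  tailless: 354 × 2/3 = 236
  tailed: 354 × 1/3 = 118
χ² = Σ (O − E)² / E
  tailless: (206 − 236)² / 236 = 3.8136
  tailed: (148 − 118)² / 118 = 7.6271
χ² = 3.8136 + 7.6271 = 11.4407 ≈ 11.441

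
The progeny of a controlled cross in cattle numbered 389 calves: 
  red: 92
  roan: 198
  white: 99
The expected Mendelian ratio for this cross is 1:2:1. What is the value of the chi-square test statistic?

0.378

Total ratio parts = 4. Expected numbers out of 389:
  red: 389 × 1/4 = 97.25
  roan: 389 × 2/4 = 194.5
  white: 389 × 1/4 = 97.25
χ² = Σ (O − E)² / E
  red: (92 − 97.25)² / 97.25 = 0.2834
  roan: (198 − 194.5)² / 194.5 = 0.0630
  white: (99 − 97.25)² / 97.25 = 0.0315
χ² = 0.2834 + 0.0630 + 0.0315 = 0.3779 ≈ 0.378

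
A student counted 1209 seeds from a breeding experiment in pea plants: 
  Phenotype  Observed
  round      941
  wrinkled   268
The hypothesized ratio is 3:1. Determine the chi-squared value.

Total ratio parts = 4. Expected numbers out of 1209:
  round: 1209 × 3/4 = 906.75
  wrinkled: 1209 × 1/4 = 302.25
χ² = Σ (O − E)² / E
  round: (941 − 906.75)² / 906.75 = 1.2937
  wrinkled: (268 − 302.25)² / 302.25 = 3.8811
χ² = 1.2937 + 3.8811 = 5.1748 ≈ 5.175

5.175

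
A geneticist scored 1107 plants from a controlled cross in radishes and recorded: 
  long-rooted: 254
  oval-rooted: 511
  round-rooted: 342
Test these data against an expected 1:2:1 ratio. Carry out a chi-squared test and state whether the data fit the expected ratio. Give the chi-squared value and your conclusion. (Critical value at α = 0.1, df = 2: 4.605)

The 1:2:1 ratio has 4 parts, so with N = 1107 the expected counts are:
  long-rooted: 1107 × 1/4 = 276.75
  oval-rooted: 1107 × 2/4 = 553.5
  round-rooted: 1107 × 1/4 = 276.75
χ² = Σ (O − E)² / E
  long-rooted: (254 − 276.75)² / 276.75 = 1.8701
  oval-rooted: (511 − 553.5)² / 553.5 = 3.2633
  round-rooted: (342 − 276.75)² / 276.75 = 15.3841
χ² = 1.8701 + 3.2633 + 15.3841 = 20.5175 ≈ 20.518
Degrees of freedom = 3 − 1 = 2; critical value at α = 0.1 is 4.605.
Since 20.518 > 4.605, we reject the null hypothesis — the data do not fit the 1:2:1 ratio.

20.518; not consistent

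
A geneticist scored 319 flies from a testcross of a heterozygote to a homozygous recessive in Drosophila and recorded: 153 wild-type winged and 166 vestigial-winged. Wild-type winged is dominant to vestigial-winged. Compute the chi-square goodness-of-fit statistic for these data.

A testcross of a heterozygote (Aa × aa) gives a 1:1 phenotypic ratio.
Under the 1:1 hypothesis (Σ ratio = 2, N = 319):
  wild-type winged: 319 × 1/2 = 159.5
  vestigial-winged: 319 × 1/2 = 159.5
χ² = Σ (O − E)² / E
  wild-type winged: (153 − 159.5)² / 159.5 = 0.2649
  vestigial-winged: (166 − 159.5)² / 159.5 = 0.2649
χ² = 0.2649 + 0.2649 = 0.5298 ≈ 0.530

0.530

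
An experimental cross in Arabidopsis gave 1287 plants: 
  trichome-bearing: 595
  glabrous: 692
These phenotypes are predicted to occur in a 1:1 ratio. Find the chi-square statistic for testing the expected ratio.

The 1:1 ratio has 2 parts, so with N = 1287 the expected counts are:
  trichome-bearing: 1287 × 1/2 = 643.5
  glabrous: 1287 × 1/2 = 643.5
χ² = Σ (O − E)² / E
  trichome-bearing: (595 − 643.5)² / 643.5 = 3.6554
  glabrous: (692 − 643.5)² / 643.5 = 3.6554
χ² = 3.6554 + 3.6554 = 7.3108 ≈ 7.311

7.311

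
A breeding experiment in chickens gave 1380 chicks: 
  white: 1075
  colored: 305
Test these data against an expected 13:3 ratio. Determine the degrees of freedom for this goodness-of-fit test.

1

A goodness-of-fit test with 2 phenotype classes has df = 2 − 1 = 1.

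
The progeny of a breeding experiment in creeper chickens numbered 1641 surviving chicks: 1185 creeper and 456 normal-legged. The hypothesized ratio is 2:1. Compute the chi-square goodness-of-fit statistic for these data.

22.708

Total ratio parts = 3. Expected numbers out of 1641:
  creeper: 1641 × 2/3 = 1094
  normal-legged: 1641 × 1/3 = 547
χ² = Σ (O − E)² / E
  creeper: (1185 − 1094)² / 1094 = 7.5695
  normal-legged: (456 − 547)² / 547 = 15.1389
χ² = 7.5695 + 15.1389 = 22.7084 ≈ 22.708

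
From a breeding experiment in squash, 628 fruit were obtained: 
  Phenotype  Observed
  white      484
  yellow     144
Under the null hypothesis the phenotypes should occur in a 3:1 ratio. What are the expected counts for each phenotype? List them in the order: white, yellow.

Expected counts for N = 628 under a 3:1 ratio (total parts = 4):
  white: 628 × 3/4 = 471
  yellow: 628 × 1/4 = 157

471, 157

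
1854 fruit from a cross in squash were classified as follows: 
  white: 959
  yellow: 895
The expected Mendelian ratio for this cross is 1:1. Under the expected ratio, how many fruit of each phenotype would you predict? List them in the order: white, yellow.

Under the 1:1 hypothesis (Σ ratio = 2, N = 1854):
  white: 1854 × 1/2 = 927
  yellow: 1854 × 1/2 = 927

927, 927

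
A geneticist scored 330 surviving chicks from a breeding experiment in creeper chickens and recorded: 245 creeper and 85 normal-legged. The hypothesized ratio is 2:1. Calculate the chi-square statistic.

8.523

Under the 2:1 hypothesis (Σ ratio = 3, N = 330):
  creeper: 330 × 2/3 = 220
  normal-legged: 330 × 1/3 = 110
χ² = Σ (O − E)² / E
  creeper: (245 − 220)² / 220 = 2.8409
  normal-legged: (85 − 110)² / 110 = 5.6818
χ² = 2.8409 + 5.6818 = 8.5227 ≈ 8.523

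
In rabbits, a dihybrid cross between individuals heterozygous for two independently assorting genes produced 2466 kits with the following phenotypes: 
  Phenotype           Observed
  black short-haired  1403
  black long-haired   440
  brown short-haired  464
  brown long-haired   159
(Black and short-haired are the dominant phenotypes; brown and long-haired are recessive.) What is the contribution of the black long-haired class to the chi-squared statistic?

1.083

A dihybrid F₂ with independent assortment and complete dominance at both loci gives a 9:3:3:1 phenotypic ratio.
Total ratio parts = 16. Expected numbers out of 2466:
  black short-haired: 2466 × 9/16 = 1387.125
  black long-haired: 2466 × 3/16 = 462.375
  brown short-haired: 2466 × 3/16 = 462.375
  brown long-haired: 2466 × 1/16 = 154.125
Contribution of black long-haired: (440 − 462.375)² / 462.375 = 1.0828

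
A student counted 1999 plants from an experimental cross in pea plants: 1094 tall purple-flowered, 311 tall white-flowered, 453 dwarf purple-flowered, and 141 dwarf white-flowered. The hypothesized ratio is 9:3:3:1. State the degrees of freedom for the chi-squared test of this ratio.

3

A goodness-of-fit test with 4 phenotype classes has df = 4 − 1 = 3.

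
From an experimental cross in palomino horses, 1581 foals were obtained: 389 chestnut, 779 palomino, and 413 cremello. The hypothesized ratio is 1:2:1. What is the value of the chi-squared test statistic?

The 1:2:1 ratio has 4 parts, so with N = 1581 the expected counts are:
  chestnut: 1581 × 1/4 = 395.25
  palomino: 1581 × 2/4 = 790.5
  cremello: 1581 × 1/4 = 395.25
χ² = Σ (O − E)² / E
  chestnut: (389 − 395.25)² / 395.25 = 0.0988
  palomino: (779 − 790.5)² / 790.5 = 0.1673
  cremello: (413 − 395.25)² / 395.25 = 0.7971
χ² = 0.0988 + 0.1673 + 0.7971 = 1.0632 ≈ 1.063

1.063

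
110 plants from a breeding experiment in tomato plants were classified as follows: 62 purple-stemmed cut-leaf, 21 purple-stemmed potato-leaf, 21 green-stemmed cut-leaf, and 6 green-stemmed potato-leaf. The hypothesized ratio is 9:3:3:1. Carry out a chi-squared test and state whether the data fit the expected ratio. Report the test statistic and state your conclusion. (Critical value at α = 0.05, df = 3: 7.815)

0.125; consistent

Under the 9:3:3:1 hypothesis (Σ ratio = 16, N = 110):
  purple-stemmed cut-leaf: 110 × 9/16 = 61.875
  purple-stemmed potato-leaf: 110 × 3/16 = 20.625
  green-stemmed cut-leaf: 110 × 3/16 = 20.625
  green-stemmed potato-leaf: 110 × 1/16 = 6.875
χ² = Σ (O − E)² / E
  purple-stemmed cut-leaf: (62 − 61.875)² / 61.875 = 0.0003
  purple-stemmed potato-leaf: (21 − 20.625)² / 20.625 = 0.0068
  green-stemmed cut-leaf: (21 − 20.625)² / 20.625 = 0.0068
  green-stemmed potato-leaf: (6 − 6.875)² / 6.875 = 0.1114
χ² = 0.0003 + 0.0068 + 0.0068 + 0.1114 = 0.1253 ≈ 0.125
Degrees of freedom = 4 − 1 = 3; critical value at α = 0.05 is 7.815.
Since 0.125 < 7.815, we fail to reject the null hypothesis — the data are consistent with the 9:3:3:1 ratio.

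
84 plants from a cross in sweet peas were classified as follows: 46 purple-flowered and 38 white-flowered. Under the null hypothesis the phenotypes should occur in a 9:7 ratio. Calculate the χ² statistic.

The 9:7 ratio has 16 parts, so with N = 84 the expected counts are:
  purple-flowered: 84 × 9/16 = 47.25
  white-flowered: 84 × 7/16 = 36.75
χ² = Σ (O − E)² / E
  purple-flowered: (46 − 47.25)² / 47.25 = 0.0331
  white-flowered: (38 − 36.75)² / 36.75 = 0.0425
χ² = 0.0331 + 0.0425 = 0.0756 ≈ 0.076

0.076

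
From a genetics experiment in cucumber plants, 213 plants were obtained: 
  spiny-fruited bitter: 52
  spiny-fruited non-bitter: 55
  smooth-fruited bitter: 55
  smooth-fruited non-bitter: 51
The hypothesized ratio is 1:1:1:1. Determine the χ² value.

Total ratio parts = 4. Expected numbers out of 213:
  spiny-fruited bitter: 213 × 1/4 = 53.25
  spiny-fruited non-bitter: 213 × 1/4 = 53.25
  smooth-fruited bitter: 213 × 1/4 = 53.25
  smooth-fruited non-bitter: 213 × 1/4 = 53.25
χ² = Σ (O − E)² / E
  spiny-fruited bitter: (52 − 53.25)² / 53.25 = 0.0293
  spiny-fruited non-bitter: (55 − 53.25)² / 53.25 = 0.0575
  smooth-fruited bitter: (55 − 53.25)² / 53.25 = 0.0575
  smooth-fruited non-bitter: (51 − 53.25)² / 53.25 = 0.0951
χ² = 0.0293 + 0.0575 + 0.0575 + 0.0951 = 0.2394 ≈ 0.239

0.239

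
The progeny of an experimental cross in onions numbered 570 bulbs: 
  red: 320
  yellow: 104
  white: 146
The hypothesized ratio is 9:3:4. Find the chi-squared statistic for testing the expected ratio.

0.165

Expected counts for N = 570 under a 9:3:4 ratio (total parts = 16):
  red: 570 × 9/16 = 320.625
  yellow: 570 × 3/16 = 106.875
  white: 570 × 4/16 = 142.5
χ² = Σ (O − E)² / E
  red: (320 − 320.625)² / 320.625 = 0.0012
  yellow: (104 − 106.875)² / 106.875 = 0.0773
  white: (146 − 142.5)² / 142.5 = 0.0860
χ² = 0.0012 + 0.0773 + 0.0860 = 0.1645 ≈ 0.165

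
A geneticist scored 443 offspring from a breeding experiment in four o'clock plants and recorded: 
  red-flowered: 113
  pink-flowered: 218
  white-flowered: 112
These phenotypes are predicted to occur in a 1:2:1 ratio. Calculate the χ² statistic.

Total ratio parts = 4. Expected numbers out of 443:
  red-flowered: 443 × 1/4 = 110.75
  pink-flowered: 443 × 2/4 = 221.5
  white-flowered: 443 × 1/4 = 110.75
χ² = Σ (O − E)² / E
  red-flowered: (113 − 110.75)² / 110.75 = 0.0457
  pink-flowered: (218 − 221.5)² / 221.5 = 0.0553
  white-flowered: (112 − 110.75)² / 110.75 = 0.0141
χ² = 0.0457 + 0.0553 + 0.0141 = 0.1151 ≈ 0.115

0.115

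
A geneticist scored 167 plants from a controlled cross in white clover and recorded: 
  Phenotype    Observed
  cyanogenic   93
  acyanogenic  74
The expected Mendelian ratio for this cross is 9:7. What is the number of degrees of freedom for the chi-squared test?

A goodness-of-fit test with 2 phenotype classes has df = 2 − 1 = 1.

1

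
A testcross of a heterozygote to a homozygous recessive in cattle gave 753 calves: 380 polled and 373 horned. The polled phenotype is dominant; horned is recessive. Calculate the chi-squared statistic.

A testcross of a heterozygote (Aa × aa) gives a 1:1 phenotypic ratio.
Total ratio parts = 2. Expected numbers out of 753:
  polled: 753 × 1/2 = 376.5
  horned: 753 × 1/2 = 376.5
χ² = Σ (O − E)² / E
  polled: (380 − 376.5)² / 376.5 = 0.0325
  horned: (373 − 376.5)² / 376.5 = 0.0325
χ² = 0.0325 + 0.0325 = 0.065

0.065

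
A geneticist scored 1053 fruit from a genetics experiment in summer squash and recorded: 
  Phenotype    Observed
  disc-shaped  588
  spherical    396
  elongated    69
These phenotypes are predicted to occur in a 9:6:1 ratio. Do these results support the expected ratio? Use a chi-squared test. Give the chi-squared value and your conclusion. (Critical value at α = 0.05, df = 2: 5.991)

0.189; consistent

Expected counts for N = 1053 under a 9:6:1 ratio (total parts = 16):
  disc-shaped: 1053 × 9/16 = 592.3125
  spherical: 1053 × 6/16 = 394.875
  elongated: 1053 × 1/16 = 65.8125
χ² = Σ (O − E)² / E
  disc-shaped: (588 − 592.3125)² / 592.3125 = 0.0314
  spherical: (396 − 394.875)² / 394.875 = 0.0032
  elongated: (69 − 65.8125)² / 65.8125 = 0.1544
χ² = 0.0314 + 0.0032 + 0.1544 = 0.189
Degrees of freedom = 3 − 1 = 2; critical value at α = 0.05 is 5.991.
Since 0.189 < 5.991, we fail to reject the null hypothesis — the data are consistent with the 9:6:1 ratio.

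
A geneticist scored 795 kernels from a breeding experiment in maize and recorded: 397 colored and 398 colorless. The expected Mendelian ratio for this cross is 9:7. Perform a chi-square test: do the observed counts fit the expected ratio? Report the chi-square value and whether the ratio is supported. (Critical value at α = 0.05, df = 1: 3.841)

The 9:7 ratio has 16 parts, so with N = 795 the expected counts are:
  colored: 795 × 9/16 = 447.1875
  colorless: 795 × 7/16 = 347.8125
χ² = Σ (O − E)² / E
  colored: (397 − 447.1875)² / 447.1875 = 5.6325
  colorless: (398 − 347.8125)² / 347.8125 = 7.2418
χ² = 5.6325 + 7.2418 = 12.8743 ≈ 12.874
Degrees of freedom = 2 − 1 = 1; critical value at α = 0.05 is 3.841.
Since 12.874 > 3.841, we reject the null hypothesis — the data do not fit the 9:7 ratio.

12.874; not consistent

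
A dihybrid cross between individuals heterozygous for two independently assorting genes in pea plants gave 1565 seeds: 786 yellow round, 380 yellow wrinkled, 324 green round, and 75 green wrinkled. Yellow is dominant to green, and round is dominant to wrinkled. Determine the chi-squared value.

A dihybrid F₂ with independent assortment and complete dominance at both loci gives a 9:3:3:1 phenotypic ratio.
Total ratio parts = 16. Expected numbers out of 1565:
  yellow round: 1565 × 9/16 = 880.3125
  yellow wrinkled: 1565 × 3/16 = 293.4375
  green round: 1565 × 3/16 = 293.4375
  green wrinkled: 1565 × 1/16 = 97.8125
χ² = Σ (O − E)² / E
  yellow round: (786 − 880.3125)² / 880.3125 = 10.1042
  yellow wrinkled: (380 − 293.4375)² / 293.4375 = 25.5355
  green round: (324 − 293.4375)² / 293.4375 = 3.1832
  green wrinkled: (75 − 97.8125)² / 97.8125 = 5.3205
χ² = 10.1042 + 25.5355 + 3.1832 + 5.3205 = 44.1434 ≈ 44.143

44.143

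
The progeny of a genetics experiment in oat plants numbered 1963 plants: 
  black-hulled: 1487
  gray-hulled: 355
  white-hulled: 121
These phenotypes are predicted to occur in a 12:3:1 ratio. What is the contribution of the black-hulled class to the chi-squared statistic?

0.148

Total ratio parts = 16. Expected numbers out of 1963:
  black-hulled: 1963 × 12/16 = 1472.25
  gray-hulled: 1963 × 3/16 = 368.0625
  white-hulled: 1963 × 1/16 = 122.6875
Contribution of black-hulled: (1487 − 1472.25)² / 1472.25 = 0.1478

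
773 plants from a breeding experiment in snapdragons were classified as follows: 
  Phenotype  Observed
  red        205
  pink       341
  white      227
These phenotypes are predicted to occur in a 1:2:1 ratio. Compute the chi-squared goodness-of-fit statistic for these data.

11.965

Expected counts for N = 773 under a 1:2:1 ratio (total parts = 4):
  red: 773 × 1/4 = 193.25
  pink: 773 × 2/4 = 386.5
  white: 773 × 1/4 = 193.25
χ² = Σ (O − E)² / E
  red: (205 − 193.25)² / 193.25 = 0.7144
  pink: (341 − 386.5)² / 386.5 = 5.3564
  white: (227 − 193.25)² / 193.25 = 5.8942
χ² = 0.7144 + 5.3564 + 5.8942 = 11.965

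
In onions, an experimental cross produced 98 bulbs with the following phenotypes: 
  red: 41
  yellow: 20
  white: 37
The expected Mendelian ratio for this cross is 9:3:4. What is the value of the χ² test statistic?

10.141

The 9:3:4 ratio has 16 parts, so with N = 98 the expected counts are:
  red: 98 × 9/16 = 55.125
  yellow: 98 × 3/16 = 18.375
  white: 98 × 4/16 = 24.5
χ² = Σ (O − E)² / E
  red: (41 − 55.125)² / 55.125 = 3.6193
  yellow: (20 − 18.375)² / 18.375 = 0.1437
  white: (37 − 24.5)² / 24.5 = 6.3776
χ² = 3.6193 + 0.1437 + 6.3776 = 10.1406 ≈ 10.141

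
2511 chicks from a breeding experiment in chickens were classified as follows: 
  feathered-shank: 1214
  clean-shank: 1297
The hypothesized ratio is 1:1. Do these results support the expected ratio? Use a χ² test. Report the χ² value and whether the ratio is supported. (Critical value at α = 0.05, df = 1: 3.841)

2.744; consistent

Total ratio parts = 2. Expected numbers out of 2511:
  feathered-shank: 2511 × 1/2 = 1255.5
  clean-shank: 2511 × 1/2 = 1255.5
χ² = Σ (O − E)² / E
  feathered-shank: (1214 − 1255.5)² / 1255.5 = 1.3718
  clean-shank: (1297 − 1255.5)² / 1255.5 = 1.3718
χ² = 1.3718 + 1.3718 = 2.7436 ≈ 2.744
Degrees of freedom = 2 − 1 = 1; critical value at α = 0.05 is 3.841.
Since 2.744 < 3.841, we fail to reject the null hypothesis — the data are consistent with the 1:1 ratio.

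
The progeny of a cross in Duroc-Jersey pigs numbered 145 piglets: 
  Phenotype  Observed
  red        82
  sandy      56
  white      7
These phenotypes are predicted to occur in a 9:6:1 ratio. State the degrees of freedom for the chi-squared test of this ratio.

2

A goodness-of-fit test with 3 phenotype classes has df = 3 − 1 = 2.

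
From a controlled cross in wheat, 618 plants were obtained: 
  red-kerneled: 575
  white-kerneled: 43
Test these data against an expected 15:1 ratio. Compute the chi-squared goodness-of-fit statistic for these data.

Total ratio parts = 16. Expected numbers out of 618:
  red-kerneled: 618 × 15/16 = 579.375
  white-kerneled: 618 × 1/16 = 38.625
χ² = Σ (O − E)² / E
  red-kerneled: (575 − 579.375)² / 579.375 = 0.0330
  white-kerneled: (43 − 38.625)² / 38.625 = 0.4956
χ² = 0.0330 + 0.4956 = 0.5286 ≈ 0.529

0.529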